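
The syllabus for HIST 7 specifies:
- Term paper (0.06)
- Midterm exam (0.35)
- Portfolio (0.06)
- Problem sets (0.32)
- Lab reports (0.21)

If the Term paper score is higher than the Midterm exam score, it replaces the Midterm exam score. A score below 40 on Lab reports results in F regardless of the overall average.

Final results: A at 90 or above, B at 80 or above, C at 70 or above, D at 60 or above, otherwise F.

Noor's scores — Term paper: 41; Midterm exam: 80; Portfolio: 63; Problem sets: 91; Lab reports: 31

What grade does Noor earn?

Term paper (41) ≤ Midterm exam (80), so Midterm exam stays at 80.
Lab reports score 31 < 40: minimum not met.
Weighted total:
  Term paper 41 × 0.06 = 2.46
  Midterm exam 80 × 0.35 = 28
  Portfolio 63 × 0.06 = 3.78
  Problem sets 91 × 0.32 = 29.12
  Lab reports 31 × 0.21 = 6.51
Sum = 69.87
Because the Lab reports minimum was not met, the result is F.

F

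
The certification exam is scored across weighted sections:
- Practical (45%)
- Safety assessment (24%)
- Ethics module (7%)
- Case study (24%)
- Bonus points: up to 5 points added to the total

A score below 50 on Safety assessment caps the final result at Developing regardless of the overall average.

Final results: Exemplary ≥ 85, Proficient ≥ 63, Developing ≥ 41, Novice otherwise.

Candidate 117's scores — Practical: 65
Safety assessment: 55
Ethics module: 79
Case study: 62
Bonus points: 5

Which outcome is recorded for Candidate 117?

Proficient

Safety assessment score 55 ≥ 50: minimum met.
Weighted total:
  Practical 65 × 0.45 = 29.25
  Safety assessment 55 × 0.24 = 13.2
  Ethics module 79 × 0.07 = 5.53
  Case study 62 × 0.24 = 14.88
Sum = 62.86
Bonus points: 62.86 + 5 = 67.86
67.86 is ≥ 63 and < 85 → Proficient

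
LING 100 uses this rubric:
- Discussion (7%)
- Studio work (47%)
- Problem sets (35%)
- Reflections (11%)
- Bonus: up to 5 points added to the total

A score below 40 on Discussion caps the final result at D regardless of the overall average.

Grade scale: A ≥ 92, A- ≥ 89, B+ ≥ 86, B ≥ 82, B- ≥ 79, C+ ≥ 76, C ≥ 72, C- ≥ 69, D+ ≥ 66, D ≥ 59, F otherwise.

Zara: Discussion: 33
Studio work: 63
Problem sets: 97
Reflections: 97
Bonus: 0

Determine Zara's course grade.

D

Discussion score 33 < 40: minimum not met.
Weighted total:
  Discussion 33 × 0.07 = 2.31
  Studio work 63 × 0.47 = 29.61
  Problem sets 97 × 0.35 = 33.95
  Reflections 97 × 0.11 = 10.67
Sum = 76.54
Bonus: 76.54 + 0 = 76.54
76.54 would be C+; cap at D applies → D.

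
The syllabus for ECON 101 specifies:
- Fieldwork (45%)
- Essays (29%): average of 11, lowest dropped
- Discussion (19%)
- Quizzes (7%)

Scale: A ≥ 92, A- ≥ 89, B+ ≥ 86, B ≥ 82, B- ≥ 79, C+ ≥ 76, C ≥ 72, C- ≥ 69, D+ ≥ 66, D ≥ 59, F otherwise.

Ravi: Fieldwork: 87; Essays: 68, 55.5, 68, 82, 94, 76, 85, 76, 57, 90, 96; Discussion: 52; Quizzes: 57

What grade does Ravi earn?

Essays: drop 55.5 → average of remaining 10 = 792/10 = 79.2
Weighted total:
  Fieldwork 87 × 0.45 = 39.15
  Essays 79.2 × 0.29 = 22.968
  Discussion 52 × 0.19 = 9.88
  Quizzes 57 × 0.07 = 3.99
Sum = 75.988
75.988 is ≥ 72 and < 76 → C

C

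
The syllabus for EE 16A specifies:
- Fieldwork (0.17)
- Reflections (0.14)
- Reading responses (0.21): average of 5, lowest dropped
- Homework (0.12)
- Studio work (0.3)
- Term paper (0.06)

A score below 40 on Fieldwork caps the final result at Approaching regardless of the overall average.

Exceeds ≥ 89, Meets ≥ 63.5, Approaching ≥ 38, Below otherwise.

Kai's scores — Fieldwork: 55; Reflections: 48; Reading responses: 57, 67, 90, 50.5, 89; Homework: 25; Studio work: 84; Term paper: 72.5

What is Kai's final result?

Reading responses: drop 50.5 → average of remaining 4 = 303/4 = 75.75
Fieldwork score 55 ≥ 40: minimum met.
Weighted total:
  Fieldwork 55 × 0.17 = 9.35
  Reflections 48 × 0.14 = 6.72
  Reading responses 75.75 × 0.21 = 15.9075
  Homework 25 × 0.12 = 3
  Studio work 84 × 0.3 = 25.2
  Term paper 72.5 × 0.06 = 4.35
Sum = 64.5275
64.5275 is ≥ 63.5 and < 89 → Meets

Meets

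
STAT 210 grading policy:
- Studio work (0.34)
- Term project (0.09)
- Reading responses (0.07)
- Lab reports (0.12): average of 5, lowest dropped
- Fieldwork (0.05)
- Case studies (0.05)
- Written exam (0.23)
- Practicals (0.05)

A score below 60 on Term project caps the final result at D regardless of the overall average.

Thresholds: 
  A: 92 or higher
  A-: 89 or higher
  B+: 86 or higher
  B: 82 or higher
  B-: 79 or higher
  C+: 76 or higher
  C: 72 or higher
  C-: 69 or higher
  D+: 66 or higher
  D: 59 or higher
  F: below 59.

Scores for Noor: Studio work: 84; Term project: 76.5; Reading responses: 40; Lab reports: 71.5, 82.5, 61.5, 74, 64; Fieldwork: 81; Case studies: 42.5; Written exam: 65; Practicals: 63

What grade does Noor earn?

Lab reports: drop 61.5 → average of remaining 4 = 292/4 = 73
Term project score 76.5 ≥ 60: minimum met.
Weighted total:
  Studio work 84 × 0.34 = 28.56
  Term project 76.5 × 0.09 = 6.885
  Reading responses 40 × 0.07 = 2.8
  Lab reports 73 × 0.12 = 8.76
  Fieldwork 81 × 0.05 = 4.05
  Case studies 42.5 × 0.05 = 2.125
  Written exam 65 × 0.23 = 14.95
  Practicals 63 × 0.05 = 3.15
Sum = 71.28
71.28 is ≥ 69 and < 72 → C-

C-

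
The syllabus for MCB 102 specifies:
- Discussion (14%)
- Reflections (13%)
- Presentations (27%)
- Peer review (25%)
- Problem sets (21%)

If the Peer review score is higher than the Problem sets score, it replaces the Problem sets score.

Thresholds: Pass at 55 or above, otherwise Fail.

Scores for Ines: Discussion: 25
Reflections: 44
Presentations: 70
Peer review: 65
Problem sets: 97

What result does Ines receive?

Pass

Peer review (65) ≤ Problem sets (97), so Problem sets stays at 97.
Weighted total:
  Discussion 25 × 0.14 = 3.5
  Reflections 44 × 0.13 = 5.72
  Presentations 70 × 0.27 = 18.9
  Peer review 65 × 0.25 = 16.25
  Problem sets 97 × 0.21 = 20.37
Sum = 64.74
64.74 ≥ 55 → Pass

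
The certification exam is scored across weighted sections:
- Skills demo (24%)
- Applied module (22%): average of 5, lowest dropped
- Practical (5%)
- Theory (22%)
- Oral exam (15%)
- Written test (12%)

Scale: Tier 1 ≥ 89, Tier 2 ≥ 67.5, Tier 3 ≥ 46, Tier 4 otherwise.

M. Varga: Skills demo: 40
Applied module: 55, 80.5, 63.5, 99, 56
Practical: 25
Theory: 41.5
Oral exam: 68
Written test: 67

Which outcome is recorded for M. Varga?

Tier 3

Applied module: drop 55 → average of remaining 4 = 299/4 = 74.75
Weighted total:
  Skills demo 40 × 0.24 = 9.6
  Applied module 74.75 × 0.22 = 16.445
  Practical 25 × 0.05 = 1.25
  Theory 41.5 × 0.22 = 9.13
  Oral exam 68 × 0.15 = 10.2
  Written test 67 × 0.12 = 8.04
Sum = 54.665
54.665 is ≥ 46 and < 67.5 → Tier 3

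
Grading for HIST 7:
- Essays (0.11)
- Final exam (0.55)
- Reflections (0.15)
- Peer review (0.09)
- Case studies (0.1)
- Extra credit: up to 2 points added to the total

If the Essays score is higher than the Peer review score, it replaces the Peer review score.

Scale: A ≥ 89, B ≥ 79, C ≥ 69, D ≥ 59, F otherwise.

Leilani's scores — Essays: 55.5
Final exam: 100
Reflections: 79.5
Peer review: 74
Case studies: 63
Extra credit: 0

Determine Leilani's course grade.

B

Essays (55.5) ≤ Peer review (74), so Peer review stays at 74.
Weighted total:
  Essays 55.5 × 0.11 = 6.105
  Final exam 100 × 0.55 = 55
  Reflections 79.5 × 0.15 = 11.925
  Peer review 74 × 0.09 = 6.66
  Case studies 63 × 0.1 = 6.3
Sum = 85.99
Extra credit: 85.99 + 0 = 85.99
85.99 is ≥ 79 and < 89 → B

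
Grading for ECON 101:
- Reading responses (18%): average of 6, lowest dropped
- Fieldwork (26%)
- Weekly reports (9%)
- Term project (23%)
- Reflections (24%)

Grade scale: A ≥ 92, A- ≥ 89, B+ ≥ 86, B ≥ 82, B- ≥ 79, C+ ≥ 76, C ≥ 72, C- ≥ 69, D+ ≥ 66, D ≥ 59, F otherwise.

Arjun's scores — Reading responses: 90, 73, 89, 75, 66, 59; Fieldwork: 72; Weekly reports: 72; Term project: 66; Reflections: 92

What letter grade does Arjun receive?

Reading responses: drop 59 → average of remaining 5 = 393/5 = 78.6
Weighted total:
  Reading responses 78.6 × 0.18 = 14.148
  Fieldwork 72 × 0.26 = 18.72
  Weekly reports 72 × 0.09 = 6.48
  Term project 66 × 0.23 = 15.18
  Reflections 92 × 0.24 = 22.08
Sum = 76.608
76.608 is ≥ 76 and < 79 → C+

C+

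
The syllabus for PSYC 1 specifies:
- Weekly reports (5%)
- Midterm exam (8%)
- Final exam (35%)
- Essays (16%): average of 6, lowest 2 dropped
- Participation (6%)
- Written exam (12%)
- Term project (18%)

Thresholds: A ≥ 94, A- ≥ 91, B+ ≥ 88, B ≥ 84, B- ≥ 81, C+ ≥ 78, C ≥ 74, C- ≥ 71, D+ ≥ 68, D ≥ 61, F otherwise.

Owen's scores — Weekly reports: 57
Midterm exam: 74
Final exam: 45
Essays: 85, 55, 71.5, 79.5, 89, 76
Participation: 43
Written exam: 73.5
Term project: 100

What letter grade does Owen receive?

Essays: drop 55, 71.5 → average of remaining 4 = 329.5/4 = 82.375
Weighted total:
  Weekly reports 57 × 0.05 = 2.85
  Midterm exam 74 × 0.08 = 5.92
  Final exam 45 × 0.35 = 15.75
  Essays 82.375 × 0.16 = 13.18
  Participation 43 × 0.06 = 2.58
  Written exam 73.5 × 0.12 = 8.82
  Term project 100 × 0.18 = 18
Sum = 67.1
67.1 is ≥ 61 and < 68 → D

D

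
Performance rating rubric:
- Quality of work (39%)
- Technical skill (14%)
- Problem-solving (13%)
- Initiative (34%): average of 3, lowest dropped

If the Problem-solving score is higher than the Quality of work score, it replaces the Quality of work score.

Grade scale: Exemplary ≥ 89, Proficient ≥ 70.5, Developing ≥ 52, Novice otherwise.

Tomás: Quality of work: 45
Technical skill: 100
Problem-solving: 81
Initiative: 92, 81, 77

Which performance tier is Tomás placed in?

Initiative: drop 77 → average of remaining 2 = 173/2 = 86.5
Problem-solving (81) > Quality of work (45), so Quality of work counts as 81.
Weighted total:
  Quality of work 81 × 0.39 = 31.59
  Technical skill 100 × 0.14 = 14
  Problem-solving 81 × 0.13 = 10.53
  Initiative 86.5 × 0.34 = 29.41
Sum = 85.53
85.53 is ≥ 70.5 and < 89 → Proficient

Proficient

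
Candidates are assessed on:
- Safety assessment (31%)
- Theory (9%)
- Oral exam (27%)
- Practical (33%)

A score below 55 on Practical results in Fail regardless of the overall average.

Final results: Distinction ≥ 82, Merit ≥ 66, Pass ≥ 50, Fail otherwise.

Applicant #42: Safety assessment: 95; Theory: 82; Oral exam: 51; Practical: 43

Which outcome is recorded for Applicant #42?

Fail

Practical score 43 < 55: minimum not met.
Weighted total:
  Safety assessment 95 × 0.31 = 29.45
  Theory 82 × 0.09 = 7.38
  Oral exam 51 × 0.27 = 13.77
  Practical 43 × 0.33 = 14.19
Sum = 64.79
Because the Practical minimum was not met, the result is Fail.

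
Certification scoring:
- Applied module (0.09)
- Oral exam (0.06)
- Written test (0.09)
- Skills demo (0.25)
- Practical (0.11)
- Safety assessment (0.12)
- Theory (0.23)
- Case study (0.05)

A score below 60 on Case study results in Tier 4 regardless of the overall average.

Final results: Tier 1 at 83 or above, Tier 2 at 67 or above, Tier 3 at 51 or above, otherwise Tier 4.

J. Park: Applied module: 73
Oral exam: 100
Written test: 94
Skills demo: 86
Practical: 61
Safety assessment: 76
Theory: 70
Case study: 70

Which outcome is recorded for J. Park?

Tier 2

Case study score 70 ≥ 60: minimum met.
Weighted total:
  Applied module 73 × 0.09 = 6.57
  Oral exam 100 × 0.06 = 6
  Written test 94 × 0.09 = 8.46
  Skills demo 86 × 0.25 = 21.5
  Practical 61 × 0.11 = 6.71
  Safety assessment 76 × 0.12 = 9.12
  Theory 70 × 0.23 = 16.1
  Case study 70 × 0.05 = 3.5
Sum = 77.96
77.96 is ≥ 67 and < 83 → Tier 2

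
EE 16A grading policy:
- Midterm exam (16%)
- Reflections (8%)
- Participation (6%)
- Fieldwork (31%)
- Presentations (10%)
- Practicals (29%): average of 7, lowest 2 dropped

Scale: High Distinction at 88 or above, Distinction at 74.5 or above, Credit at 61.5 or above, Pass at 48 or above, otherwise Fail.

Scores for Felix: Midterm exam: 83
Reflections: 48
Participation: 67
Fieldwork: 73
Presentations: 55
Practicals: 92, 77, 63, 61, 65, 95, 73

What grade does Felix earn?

Practicals: drop 61, 63 → average of remaining 5 = 402/5 = 80.4
Weighted total:
  Midterm exam 83 × 0.16 = 13.28
  Reflections 48 × 0.08 = 3.84
  Participation 67 × 0.06 = 4.02
  Fieldwork 73 × 0.31 = 22.63
  Presentations 55 × 0.1 = 5.5
  Practicals 80.4 × 0.29 = 23.316
Sum = 72.586
72.586 is ≥ 61.5 and < 74.5 → Credit

Credit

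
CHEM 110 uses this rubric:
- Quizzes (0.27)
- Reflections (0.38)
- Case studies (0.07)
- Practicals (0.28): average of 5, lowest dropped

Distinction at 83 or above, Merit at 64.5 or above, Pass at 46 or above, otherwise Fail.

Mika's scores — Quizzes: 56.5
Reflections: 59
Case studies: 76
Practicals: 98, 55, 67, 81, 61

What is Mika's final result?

Practicals: drop 55 → average of remaining 4 = 307/4 = 76.75
Weighted total:
  Quizzes 56.5 × 0.27 = 15.255
  Reflections 59 × 0.38 = 22.42
  Case studies 76 × 0.07 = 5.32
  Practicals 76.75 × 0.28 = 21.49
Sum = 64.485
64.485 is ≥ 46 and < 64.5 → Pass

Pass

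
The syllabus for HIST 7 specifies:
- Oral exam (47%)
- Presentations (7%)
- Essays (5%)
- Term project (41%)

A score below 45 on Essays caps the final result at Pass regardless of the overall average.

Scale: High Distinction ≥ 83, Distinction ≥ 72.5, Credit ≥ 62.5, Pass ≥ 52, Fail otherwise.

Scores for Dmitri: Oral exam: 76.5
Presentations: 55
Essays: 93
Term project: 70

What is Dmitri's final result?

Distinction

Essays score 93 ≥ 45: minimum met.
Weighted total:
  Oral exam 76.5 × 0.47 = 35.955
  Presentations 55 × 0.07 = 3.85
  Essays 93 × 0.05 = 4.65
  Term project 70 × 0.41 = 28.7
Sum = 73.155
73.155 is ≥ 72.5 and < 83 → Distinction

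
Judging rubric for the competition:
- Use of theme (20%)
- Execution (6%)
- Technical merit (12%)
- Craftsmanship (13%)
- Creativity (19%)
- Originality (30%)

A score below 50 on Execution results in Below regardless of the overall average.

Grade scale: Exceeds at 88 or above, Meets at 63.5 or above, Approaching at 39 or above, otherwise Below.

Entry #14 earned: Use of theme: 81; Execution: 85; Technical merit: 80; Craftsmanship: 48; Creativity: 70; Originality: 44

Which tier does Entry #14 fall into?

Execution score 85 ≥ 50: minimum met.
Weighted total:
  Use of theme 81 × 0.2 = 16.2
  Execution 85 × 0.06 = 5.1
  Technical merit 80 × 0.12 = 9.6
  Craftsmanship 48 × 0.13 = 6.24
  Creativity 70 × 0.19 = 13.3
  Originality 44 × 0.3 = 13.2
Sum = 63.64
63.64 is ≥ 63.5 and < 88 → Meets

Meets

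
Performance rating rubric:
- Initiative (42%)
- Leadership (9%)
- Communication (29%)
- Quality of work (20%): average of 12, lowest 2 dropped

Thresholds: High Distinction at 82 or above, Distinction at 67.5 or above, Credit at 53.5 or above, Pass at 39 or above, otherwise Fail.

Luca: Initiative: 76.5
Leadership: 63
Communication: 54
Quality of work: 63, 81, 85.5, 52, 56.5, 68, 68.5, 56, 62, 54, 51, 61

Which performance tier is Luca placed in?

Quality of work: drop 51, 52 → average of remaining 10 = 655.5/10 = 65.55
Weighted total:
  Initiative 76.5 × 0.42 = 32.13
  Leadership 63 × 0.09 = 5.67
  Communication 54 × 0.29 = 15.66
  Quality of work 65.55 × 0.2 = 13.11
Sum = 66.57
66.57 is ≥ 53.5 and < 67.5 → Credit

Credit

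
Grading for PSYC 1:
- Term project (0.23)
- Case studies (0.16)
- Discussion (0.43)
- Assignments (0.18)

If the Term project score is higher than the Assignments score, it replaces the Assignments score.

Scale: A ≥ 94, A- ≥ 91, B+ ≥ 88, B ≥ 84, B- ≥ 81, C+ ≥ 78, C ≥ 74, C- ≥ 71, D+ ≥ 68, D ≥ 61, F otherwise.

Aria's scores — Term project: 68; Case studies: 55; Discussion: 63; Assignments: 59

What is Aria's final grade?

Term project (68) > Assignments (59), so Assignments counts as 68.
Weighted total:
  Term project 68 × 0.23 = 15.64
  Case studies 55 × 0.16 = 8.8
  Discussion 63 × 0.43 = 27.09
  Assignments 68 × 0.18 = 12.24
Sum = 63.77
63.77 is ≥ 61 and < 68 → D

D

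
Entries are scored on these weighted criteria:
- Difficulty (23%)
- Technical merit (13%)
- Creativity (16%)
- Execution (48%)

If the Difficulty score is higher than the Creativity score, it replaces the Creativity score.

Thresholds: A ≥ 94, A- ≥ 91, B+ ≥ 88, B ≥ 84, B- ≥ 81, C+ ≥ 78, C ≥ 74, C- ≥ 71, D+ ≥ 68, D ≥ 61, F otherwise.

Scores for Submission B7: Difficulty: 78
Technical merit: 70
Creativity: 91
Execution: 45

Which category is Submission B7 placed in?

D

Difficulty (78) ≤ Creativity (91), so Creativity stays at 91.
Weighted total:
  Difficulty 78 × 0.23 = 17.94
  Technical merit 70 × 0.13 = 9.1
  Creativity 91 × 0.16 = 14.56
  Execution 45 × 0.48 = 21.6
Sum = 63.2
63.2 is ≥ 61 and < 68 → D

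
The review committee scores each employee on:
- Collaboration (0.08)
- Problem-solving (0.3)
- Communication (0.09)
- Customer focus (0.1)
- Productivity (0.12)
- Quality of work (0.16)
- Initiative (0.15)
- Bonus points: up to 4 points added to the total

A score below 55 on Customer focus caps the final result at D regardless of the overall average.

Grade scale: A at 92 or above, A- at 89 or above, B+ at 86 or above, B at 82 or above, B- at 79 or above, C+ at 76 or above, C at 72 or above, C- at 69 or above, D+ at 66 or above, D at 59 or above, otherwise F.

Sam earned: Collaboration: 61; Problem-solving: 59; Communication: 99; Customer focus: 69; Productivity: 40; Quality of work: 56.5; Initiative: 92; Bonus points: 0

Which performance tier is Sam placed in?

D+

Customer focus score 69 ≥ 55: minimum met.
Weighted total:
  Collaboration 61 × 0.08 = 4.88
  Problem-solving 59 × 0.3 = 17.7
  Communication 99 × 0.09 = 8.91
  Customer focus 69 × 0.1 = 6.9
  Productivity 40 × 0.12 = 4.8
  Quality of work 56.5 × 0.16 = 9.04
  Initiative 92 × 0.15 = 13.8
Sum = 66.03
Bonus points: 66.03 + 0 = 66.03
66.03 is ≥ 66 and < 69 → D+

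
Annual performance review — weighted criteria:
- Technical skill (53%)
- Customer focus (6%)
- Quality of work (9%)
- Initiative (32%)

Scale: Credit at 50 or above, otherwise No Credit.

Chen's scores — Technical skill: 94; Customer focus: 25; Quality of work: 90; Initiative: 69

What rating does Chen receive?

Credit

Weighted total:
  Technical skill 94 × 0.53 = 49.82
  Customer focus 25 × 0.06 = 1.5
  Quality of work 90 × 0.09 = 8.1
  Initiative 69 × 0.32 = 22.08
Sum = 81.5
81.5 ≥ 50 → Credit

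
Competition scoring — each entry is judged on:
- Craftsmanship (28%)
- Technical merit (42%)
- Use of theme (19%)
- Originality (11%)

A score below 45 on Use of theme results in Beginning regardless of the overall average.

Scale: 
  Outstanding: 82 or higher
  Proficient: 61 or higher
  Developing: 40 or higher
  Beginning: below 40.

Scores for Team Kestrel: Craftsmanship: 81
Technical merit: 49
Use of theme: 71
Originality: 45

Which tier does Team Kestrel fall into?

Proficient

Use of theme score 71 ≥ 45: minimum met.
Weighted total:
  Craftsmanship 81 × 0.28 = 22.68
  Technical merit 49 × 0.42 = 20.58
  Use of theme 71 × 0.19 = 13.49
  Originality 45 × 0.11 = 4.95
Sum = 61.7
61.7 is ≥ 61 and < 82 → Proficient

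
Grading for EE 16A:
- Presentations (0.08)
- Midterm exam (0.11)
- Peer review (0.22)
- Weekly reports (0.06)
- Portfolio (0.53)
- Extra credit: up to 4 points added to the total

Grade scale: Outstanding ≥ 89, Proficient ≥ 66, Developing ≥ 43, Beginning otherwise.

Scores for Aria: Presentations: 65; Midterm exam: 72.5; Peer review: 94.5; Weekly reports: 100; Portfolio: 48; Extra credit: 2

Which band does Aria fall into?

Weighted total:
  Presentations 65 × 0.08 = 5.2
  Midterm exam 72.5 × 0.11 = 7.975
  Peer review 94.5 × 0.22 = 20.79
  Weekly reports 100 × 0.06 = 6
  Portfolio 48 × 0.53 = 25.44
Sum = 65.405
Extra credit: 65.405 + 2 = 67.405
67.405 is ≥ 66 and < 89 → Proficient

Proficient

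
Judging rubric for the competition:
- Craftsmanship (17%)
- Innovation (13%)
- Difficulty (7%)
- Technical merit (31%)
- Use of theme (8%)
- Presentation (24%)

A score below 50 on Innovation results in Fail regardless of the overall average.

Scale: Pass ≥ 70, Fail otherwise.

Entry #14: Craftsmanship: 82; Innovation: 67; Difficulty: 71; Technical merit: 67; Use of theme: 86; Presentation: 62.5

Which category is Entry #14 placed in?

Pass

Innovation score 67 ≥ 50: minimum met.
Weighted total:
  Craftsmanship 82 × 0.17 = 13.94
  Innovation 67 × 0.13 = 8.71
  Difficulty 71 × 0.07 = 4.97
  Technical merit 67 × 0.31 = 20.77
  Use of theme 86 × 0.08 = 6.88
  Presentation 62.5 × 0.24 = 15
Sum = 70.27
70.27 ≥ 70 → Pass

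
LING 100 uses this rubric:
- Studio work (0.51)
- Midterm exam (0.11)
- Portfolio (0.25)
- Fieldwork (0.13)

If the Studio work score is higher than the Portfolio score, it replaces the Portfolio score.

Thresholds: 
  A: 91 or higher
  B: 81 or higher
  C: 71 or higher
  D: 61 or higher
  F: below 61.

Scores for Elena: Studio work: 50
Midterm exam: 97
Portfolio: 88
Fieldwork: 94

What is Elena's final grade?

D

Studio work (50) ≤ Portfolio (88), so Portfolio stays at 88.
Weighted total:
  Studio work 50 × 0.51 = 25.5
  Midterm exam 97 × 0.11 = 10.67
  Portfolio 88 × 0.25 = 22
  Fieldwork 94 × 0.13 = 12.22
Sum = 70.39
70.39 is ≥ 61 and < 71 → D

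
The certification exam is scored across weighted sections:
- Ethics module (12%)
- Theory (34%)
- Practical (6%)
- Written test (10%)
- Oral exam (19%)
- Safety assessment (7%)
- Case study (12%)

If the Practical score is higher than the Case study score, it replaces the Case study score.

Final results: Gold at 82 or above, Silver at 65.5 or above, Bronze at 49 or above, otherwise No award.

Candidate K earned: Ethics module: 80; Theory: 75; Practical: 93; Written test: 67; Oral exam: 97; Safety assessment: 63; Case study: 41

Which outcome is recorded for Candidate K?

Practical (93) > Case study (41), so Case study counts as 93.
Weighted total:
  Ethics module 80 × 0.12 = 9.6
  Theory 75 × 0.34 = 25.5
  Practical 93 × 0.06 = 5.58
  Written test 67 × 0.1 = 6.7
  Oral exam 97 × 0.19 = 18.43
  Safety assessment 63 × 0.07 = 4.41
  Case study 93 × 0.12 = 11.16
Sum = 81.38
81.38 is ≥ 65.5 and < 82 → Silver

Silver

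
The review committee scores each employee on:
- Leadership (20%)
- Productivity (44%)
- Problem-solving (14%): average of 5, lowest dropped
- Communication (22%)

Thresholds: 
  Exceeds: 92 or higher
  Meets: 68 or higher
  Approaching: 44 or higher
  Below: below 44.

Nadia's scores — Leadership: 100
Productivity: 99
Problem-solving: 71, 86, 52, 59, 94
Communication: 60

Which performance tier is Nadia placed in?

Problem-solving: drop 52 → average of remaining 4 = 310/4 = 77.5
Weighted total:
  Leadership 100 × 0.2 = 20
  Productivity 99 × 0.44 = 43.56
  Problem-solving 77.5 × 0.14 = 10.85
  Communication 60 × 0.22 = 13.2
Sum = 87.61
87.61 is ≥ 68 and < 92 → Meets

Meets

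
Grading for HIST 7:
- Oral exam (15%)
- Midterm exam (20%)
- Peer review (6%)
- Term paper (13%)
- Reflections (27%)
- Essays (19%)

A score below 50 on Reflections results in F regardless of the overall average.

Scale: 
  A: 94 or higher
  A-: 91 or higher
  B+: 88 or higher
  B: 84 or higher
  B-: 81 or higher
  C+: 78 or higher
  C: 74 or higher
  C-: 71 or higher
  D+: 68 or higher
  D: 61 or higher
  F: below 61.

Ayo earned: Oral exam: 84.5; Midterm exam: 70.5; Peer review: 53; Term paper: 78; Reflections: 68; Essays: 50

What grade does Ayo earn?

D

Reflections score 68 ≥ 50: minimum met.
Weighted total:
  Oral exam 84.5 × 0.15 = 12.675
  Midterm exam 70.5 × 0.2 = 14.1
  Peer review 53 × 0.06 = 3.18
  Term paper 78 × 0.13 = 10.14
  Reflections 68 × 0.27 = 18.36
  Essays 50 × 0.19 = 9.5
Sum = 67.955
67.955 is ≥ 61 and < 68 → D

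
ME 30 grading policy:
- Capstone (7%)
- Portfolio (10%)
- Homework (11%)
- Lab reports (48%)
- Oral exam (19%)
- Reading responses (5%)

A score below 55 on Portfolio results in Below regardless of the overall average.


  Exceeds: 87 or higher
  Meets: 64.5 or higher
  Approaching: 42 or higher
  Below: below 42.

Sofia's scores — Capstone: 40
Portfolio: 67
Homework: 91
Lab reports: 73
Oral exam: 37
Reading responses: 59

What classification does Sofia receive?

Portfolio score 67 ≥ 55: minimum met.
Weighted total:
  Capstone 40 × 0.07 = 2.8
  Portfolio 67 × 0.1 = 6.7
  Homework 91 × 0.11 = 10.01
  Lab reports 73 × 0.48 = 35.04
  Oral exam 37 × 0.19 = 7.03
  Reading responses 59 × 0.05 = 2.95
Sum = 64.53
64.53 is ≥ 64.5 and < 87 → Meets

Meets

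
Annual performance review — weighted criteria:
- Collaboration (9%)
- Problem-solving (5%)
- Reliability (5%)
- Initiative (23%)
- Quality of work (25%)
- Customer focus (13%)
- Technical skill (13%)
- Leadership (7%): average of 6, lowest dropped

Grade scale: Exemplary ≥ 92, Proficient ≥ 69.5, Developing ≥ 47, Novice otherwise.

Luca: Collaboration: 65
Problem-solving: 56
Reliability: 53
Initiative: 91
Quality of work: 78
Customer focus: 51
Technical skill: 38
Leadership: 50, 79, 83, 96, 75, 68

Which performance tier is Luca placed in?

Leadership: drop 50 → average of remaining 5 = 401/5 = 80.2
Weighted total:
  Collaboration 65 × 0.09 = 5.85
  Problem-solving 56 × 0.05 = 2.8
  Reliability 53 × 0.05 = 2.65
  Initiative 91 × 0.23 = 20.93
  Quality of work 78 × 0.25 = 19.5
  Customer focus 51 × 0.13 = 6.63
  Technical skill 38 × 0.13 = 4.94
  Leadership 80.2 × 0.07 = 5.614
Sum = 68.914
68.914 is ≥ 47 and < 69.5 → Developing

Developing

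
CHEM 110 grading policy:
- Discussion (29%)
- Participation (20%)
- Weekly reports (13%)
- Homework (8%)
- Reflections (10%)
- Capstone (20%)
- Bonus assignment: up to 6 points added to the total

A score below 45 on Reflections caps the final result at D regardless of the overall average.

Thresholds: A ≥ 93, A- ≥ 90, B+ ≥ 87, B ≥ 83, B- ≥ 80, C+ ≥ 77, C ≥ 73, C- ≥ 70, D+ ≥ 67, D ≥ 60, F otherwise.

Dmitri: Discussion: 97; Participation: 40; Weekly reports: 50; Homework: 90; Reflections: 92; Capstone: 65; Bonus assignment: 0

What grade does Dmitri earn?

Reflections score 92 ≥ 45: minimum met.
Weighted total:
  Discussion 97 × 0.29 = 28.13
  Participation 40 × 0.2 = 8
  Weekly reports 50 × 0.13 = 6.5
  Homework 90 × 0.08 = 7.2
  Reflections 92 × 0.1 = 9.2
  Capstone 65 × 0.2 = 13
Sum = 72.03
Bonus assignment: 72.03 + 0 = 72.03
72.03 is ≥ 70 and < 73 → C-

C-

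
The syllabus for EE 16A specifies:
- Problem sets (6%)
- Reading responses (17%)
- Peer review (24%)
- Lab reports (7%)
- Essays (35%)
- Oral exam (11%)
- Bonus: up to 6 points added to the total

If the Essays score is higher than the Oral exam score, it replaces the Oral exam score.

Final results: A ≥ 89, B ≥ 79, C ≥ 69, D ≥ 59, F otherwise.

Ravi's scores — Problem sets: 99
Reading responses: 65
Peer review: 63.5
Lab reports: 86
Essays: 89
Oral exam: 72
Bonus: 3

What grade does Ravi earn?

Essays (89) > Oral exam (72), so Oral exam counts as 89.
Weighted total:
  Problem sets 99 × 0.06 = 5.94
  Reading responses 65 × 0.17 = 11.05
  Peer review 63.5 × 0.24 = 15.24
  Lab reports 86 × 0.07 = 6.02
  Essays 89 × 0.35 = 31.15
  Oral exam 89 × 0.11 = 9.79
Sum = 79.19
Bonus: 79.19 + 3 = 82.19
82.19 is ≥ 79 and < 89 → B

B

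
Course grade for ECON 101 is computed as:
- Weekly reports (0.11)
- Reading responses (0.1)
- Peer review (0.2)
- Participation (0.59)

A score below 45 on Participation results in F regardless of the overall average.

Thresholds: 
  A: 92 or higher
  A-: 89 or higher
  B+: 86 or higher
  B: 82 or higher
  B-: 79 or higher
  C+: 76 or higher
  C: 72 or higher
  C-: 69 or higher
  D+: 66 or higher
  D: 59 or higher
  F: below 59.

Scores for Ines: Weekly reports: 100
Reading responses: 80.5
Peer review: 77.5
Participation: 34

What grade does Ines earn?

Participation score 34 < 45: minimum not met.
Weighted total:
  Weekly reports 100 × 0.11 = 11
  Reading responses 80.5 × 0.1 = 8.05
  Peer review 77.5 × 0.2 = 15.5
  Participation 34 × 0.59 = 20.06
Sum = 54.61
Because the Participation minimum was not met, the result is F.

F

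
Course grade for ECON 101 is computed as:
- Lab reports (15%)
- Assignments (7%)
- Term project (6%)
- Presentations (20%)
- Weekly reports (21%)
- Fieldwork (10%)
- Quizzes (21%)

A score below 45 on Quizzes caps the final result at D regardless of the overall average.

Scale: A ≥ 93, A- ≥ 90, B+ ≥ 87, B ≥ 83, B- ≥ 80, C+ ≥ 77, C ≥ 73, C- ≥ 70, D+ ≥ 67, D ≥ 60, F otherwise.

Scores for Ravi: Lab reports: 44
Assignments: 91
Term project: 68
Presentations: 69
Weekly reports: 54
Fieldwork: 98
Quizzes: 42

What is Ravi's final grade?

Quizzes score 42 < 45: minimum not met.
Weighted total:
  Lab reports 44 × 0.15 = 6.6
  Assignments 91 × 0.07 = 6.37
  Term project 68 × 0.06 = 4.08
  Presentations 69 × 0.2 = 13.8
  Weekly reports 54 × 0.21 = 11.34
  Fieldwork 98 × 0.1 = 9.8
  Quizzes 42 × 0.21 = 8.82
Sum = 60.81
60.81 would be D; cap at D applies → D.

D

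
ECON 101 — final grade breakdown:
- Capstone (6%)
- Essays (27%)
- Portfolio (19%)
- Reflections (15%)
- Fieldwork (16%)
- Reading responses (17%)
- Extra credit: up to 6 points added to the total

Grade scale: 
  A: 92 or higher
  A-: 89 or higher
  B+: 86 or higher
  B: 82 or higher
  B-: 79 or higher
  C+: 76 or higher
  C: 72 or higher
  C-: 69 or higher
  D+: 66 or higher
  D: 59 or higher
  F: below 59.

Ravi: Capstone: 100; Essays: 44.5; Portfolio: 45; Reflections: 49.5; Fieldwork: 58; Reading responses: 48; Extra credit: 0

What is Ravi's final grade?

F

Weighted total:
  Capstone 100 × 0.06 = 6
  Essays 44.5 × 0.27 = 12.015
  Portfolio 45 × 0.19 = 8.55
  Reflections 49.5 × 0.15 = 7.425
  Fieldwork 58 × 0.16 = 9.28
  Reading responses 48 × 0.17 = 8.16
Sum = 51.43
Extra credit: 51.43 + 0 = 51.43
51.43 < 59 → F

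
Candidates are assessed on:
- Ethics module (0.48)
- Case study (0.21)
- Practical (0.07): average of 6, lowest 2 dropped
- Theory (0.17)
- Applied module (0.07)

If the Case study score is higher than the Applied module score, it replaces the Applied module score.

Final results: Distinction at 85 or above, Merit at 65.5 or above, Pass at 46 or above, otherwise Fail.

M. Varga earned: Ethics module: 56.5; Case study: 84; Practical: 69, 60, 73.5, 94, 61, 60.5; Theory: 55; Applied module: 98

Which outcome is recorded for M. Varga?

Merit

Practical: drop 60, 60.5 → average of remaining 4 = 297.5/4 = 74.375
Case study (84) ≤ Applied module (98), so Applied module stays at 98.
Weighted total:
  Ethics module 56.5 × 0.48 = 27.12
  Case study 84 × 0.21 = 17.64
  Practical 74.375 × 0.07 = 5.20625
  Theory 55 × 0.17 = 9.35
  Applied module 98 × 0.07 = 6.86
Sum = 66.17625
66.17625 is ≥ 65.5 and < 85 → Merit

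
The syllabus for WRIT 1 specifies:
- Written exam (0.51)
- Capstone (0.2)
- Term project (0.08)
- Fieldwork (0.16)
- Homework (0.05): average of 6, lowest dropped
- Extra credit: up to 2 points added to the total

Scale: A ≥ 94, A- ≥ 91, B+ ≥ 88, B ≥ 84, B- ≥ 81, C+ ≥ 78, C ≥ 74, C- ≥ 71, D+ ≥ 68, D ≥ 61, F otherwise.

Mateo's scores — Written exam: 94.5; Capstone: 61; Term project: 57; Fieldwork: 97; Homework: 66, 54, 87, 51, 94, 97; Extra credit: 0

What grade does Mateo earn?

B

Homework: drop 51 → average of remaining 5 = 398/5 = 79.6
Weighted total:
  Written exam 94.5 × 0.51 = 48.195
  Capstone 61 × 0.2 = 12.2
  Term project 57 × 0.08 = 4.56
  Fieldwork 97 × 0.16 = 15.52
  Homework 79.6 × 0.05 = 3.98
Sum = 84.455
Extra credit: 84.455 + 0 = 84.455
84.455 is ≥ 84 and < 88 → B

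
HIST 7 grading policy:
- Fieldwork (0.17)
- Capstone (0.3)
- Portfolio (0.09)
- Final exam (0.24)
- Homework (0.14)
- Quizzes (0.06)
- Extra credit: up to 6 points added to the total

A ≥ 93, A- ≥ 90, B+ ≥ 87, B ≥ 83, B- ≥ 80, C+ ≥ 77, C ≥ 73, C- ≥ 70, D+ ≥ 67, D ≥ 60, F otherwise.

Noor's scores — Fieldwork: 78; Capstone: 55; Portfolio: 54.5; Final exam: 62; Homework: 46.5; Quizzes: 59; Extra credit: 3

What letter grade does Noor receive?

D

Weighted total:
  Fieldwork 78 × 0.17 = 13.26
  Capstone 55 × 0.3 = 16.5
  Portfolio 54.5 × 0.09 = 4.905
  Final exam 62 × 0.24 = 14.88
  Homework 46.5 × 0.14 = 6.51
  Quizzes 59 × 0.06 = 3.54
Sum = 59.595
Extra credit: 59.595 + 3 = 62.595
62.595 is ≥ 60 and < 67 → D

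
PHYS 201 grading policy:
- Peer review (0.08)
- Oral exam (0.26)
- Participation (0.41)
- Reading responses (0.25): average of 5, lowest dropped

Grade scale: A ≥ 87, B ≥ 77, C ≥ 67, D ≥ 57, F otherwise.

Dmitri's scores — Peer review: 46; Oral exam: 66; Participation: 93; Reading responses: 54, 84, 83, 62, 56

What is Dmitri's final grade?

C

Reading responses: drop 54 → average of remaining 4 = 285/4 = 71.25
Weighted total:
  Peer review 46 × 0.08 = 3.68
  Oral exam 66 × 0.26 = 17.16
  Participation 93 × 0.41 = 38.13
  Reading responses 71.25 × 0.25 = 17.8125
Sum = 76.7825
76.7825 is ≥ 67 and < 77 → C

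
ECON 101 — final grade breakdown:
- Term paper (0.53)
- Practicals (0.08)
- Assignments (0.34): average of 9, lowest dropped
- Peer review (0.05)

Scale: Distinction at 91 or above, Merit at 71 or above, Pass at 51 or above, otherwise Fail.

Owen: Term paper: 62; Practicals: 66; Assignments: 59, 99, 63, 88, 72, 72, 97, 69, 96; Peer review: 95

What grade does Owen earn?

Assignments: drop 59 → average of remaining 8 = 656/8 = 82
Weighted total:
  Term paper 62 × 0.53 = 32.86
  Practicals 66 × 0.08 = 5.28
  Assignments 82 × 0.34 = 27.88
  Peer review 95 × 0.05 = 4.75
Sum = 70.77
70.77 is ≥ 51 and < 71 → Pass

Pass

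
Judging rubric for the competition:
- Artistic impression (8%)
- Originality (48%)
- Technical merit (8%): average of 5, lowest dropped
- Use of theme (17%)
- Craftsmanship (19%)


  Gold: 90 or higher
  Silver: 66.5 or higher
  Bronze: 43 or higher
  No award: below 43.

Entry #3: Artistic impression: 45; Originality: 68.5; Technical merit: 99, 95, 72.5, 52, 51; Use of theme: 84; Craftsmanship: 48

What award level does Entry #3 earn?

Bronze

Technical merit: drop 51 → average of remaining 4 = 318.5/4 = 79.625
Weighted total:
  Artistic impression 45 × 0.08 = 3.6
  Originality 68.5 × 0.48 = 32.88
  Technical merit 79.625 × 0.08 = 6.37
  Use of theme 84 × 0.17 = 14.28
  Craftsmanship 48 × 0.19 = 9.12
Sum = 66.25
66.25 is ≥ 43 and < 66.5 → Bronze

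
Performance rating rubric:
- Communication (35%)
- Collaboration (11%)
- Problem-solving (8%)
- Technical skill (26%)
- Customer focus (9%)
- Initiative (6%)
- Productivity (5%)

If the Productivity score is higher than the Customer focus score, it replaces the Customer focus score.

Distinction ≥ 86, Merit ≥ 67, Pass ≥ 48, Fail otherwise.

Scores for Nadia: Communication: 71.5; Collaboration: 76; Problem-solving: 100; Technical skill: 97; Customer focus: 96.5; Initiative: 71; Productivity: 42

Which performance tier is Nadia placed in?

Productivity (42) ≤ Customer focus (96.5), so Customer focus stays at 96.5.
Weighted total:
  Communication 71.5 × 0.35 = 25.025
  Collaboration 76 × 0.11 = 8.36
  Problem-solving 100 × 0.08 = 8
  Technical skill 97 × 0.26 = 25.22
  Customer focus 96.5 × 0.09 = 8.685
  Initiative 71 × 0.06 = 4.26
  Productivity 42 × 0.05 = 2.1
Sum = 81.65
81.65 is ≥ 67 and < 86 → Merit

Merit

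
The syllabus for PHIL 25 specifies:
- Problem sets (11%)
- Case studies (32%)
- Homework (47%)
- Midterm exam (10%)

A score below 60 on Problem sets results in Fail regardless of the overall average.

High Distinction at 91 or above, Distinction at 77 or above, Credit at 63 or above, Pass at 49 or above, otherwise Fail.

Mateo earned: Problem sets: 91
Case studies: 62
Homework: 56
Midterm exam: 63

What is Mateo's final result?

Problem sets score 91 ≥ 60: minimum met.
Weighted total:
  Problem sets 91 × 0.11 = 10.01
  Case studies 62 × 0.32 = 19.84
  Homework 56 × 0.47 = 26.32
  Midterm exam 63 × 0.1 = 6.3
Sum = 62.47
62.47 is ≥ 49 and < 63 → Pass

Pass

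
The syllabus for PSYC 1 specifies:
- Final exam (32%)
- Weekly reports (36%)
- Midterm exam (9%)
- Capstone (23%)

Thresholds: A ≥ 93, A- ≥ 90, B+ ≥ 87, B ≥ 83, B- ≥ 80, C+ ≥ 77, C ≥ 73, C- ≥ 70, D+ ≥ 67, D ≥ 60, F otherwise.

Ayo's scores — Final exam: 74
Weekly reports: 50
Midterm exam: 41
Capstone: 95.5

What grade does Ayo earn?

D+

Weighted total:
  Final exam 74 × 0.32 = 23.68
  Weekly reports 50 × 0.36 = 18
  Midterm exam 41 × 0.09 = 3.69
  Capstone 95.5 × 0.23 = 21.965
Sum = 67.335
67.335 is ≥ 67 and < 70 → D+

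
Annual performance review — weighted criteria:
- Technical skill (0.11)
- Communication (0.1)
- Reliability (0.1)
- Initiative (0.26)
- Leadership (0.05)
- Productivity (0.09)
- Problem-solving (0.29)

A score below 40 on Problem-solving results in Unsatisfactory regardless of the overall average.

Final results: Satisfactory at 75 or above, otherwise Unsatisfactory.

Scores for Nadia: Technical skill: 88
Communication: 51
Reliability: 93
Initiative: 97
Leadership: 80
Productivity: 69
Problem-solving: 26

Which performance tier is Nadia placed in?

Unsatisfactory

Problem-solving score 26 < 40: minimum not met.
Weighted total:
  Technical skill 88 × 0.11 = 9.68
  Communication 51 × 0.1 = 5.1
  Reliability 93 × 0.1 = 9.3
  Initiative 97 × 0.26 = 25.22
  Leadership 80 × 0.05 = 4
  Productivity 69 × 0.09 = 6.21
  Problem-solving 26 × 0.29 = 7.54
Sum = 67.05
Because the Problem-solving minimum was not met, the result is Unsatisfactory.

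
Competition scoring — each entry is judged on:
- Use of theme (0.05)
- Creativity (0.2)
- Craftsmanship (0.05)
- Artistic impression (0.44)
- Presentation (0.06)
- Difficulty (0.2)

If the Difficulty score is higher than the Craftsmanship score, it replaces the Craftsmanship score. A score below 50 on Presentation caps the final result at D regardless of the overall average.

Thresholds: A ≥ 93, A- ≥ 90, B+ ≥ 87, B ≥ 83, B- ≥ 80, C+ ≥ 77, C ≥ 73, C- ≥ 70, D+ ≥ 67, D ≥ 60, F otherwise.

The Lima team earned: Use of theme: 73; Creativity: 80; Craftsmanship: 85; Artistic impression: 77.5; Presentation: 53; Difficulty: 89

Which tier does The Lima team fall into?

C+

Difficulty (89) > Craftsmanship (85), so Craftsmanship counts as 89.
Presentation score 53 ≥ 50: minimum met.
Weighted total:
  Use of theme 73 × 0.05 = 3.65
  Creativity 80 × 0.2 = 16
  Craftsmanship 89 × 0.05 = 4.45
  Artistic impression 77.5 × 0.44 = 34.1
  Presentation 53 × 0.06 = 3.18
  Difficulty 89 × 0.2 = 17.8
Sum = 79.18
79.18 is ≥ 77 and < 80 → C+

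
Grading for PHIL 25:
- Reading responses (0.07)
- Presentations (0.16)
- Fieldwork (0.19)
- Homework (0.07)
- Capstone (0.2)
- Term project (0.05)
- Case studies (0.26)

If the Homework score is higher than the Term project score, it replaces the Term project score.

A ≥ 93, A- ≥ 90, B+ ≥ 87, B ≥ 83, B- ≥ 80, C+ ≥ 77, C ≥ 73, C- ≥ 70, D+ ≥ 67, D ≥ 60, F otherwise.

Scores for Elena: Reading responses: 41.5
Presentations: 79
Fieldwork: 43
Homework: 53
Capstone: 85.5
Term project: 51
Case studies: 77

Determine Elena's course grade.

D+

Homework (53) > Term project (51), so Term project counts as 53.
Weighted total:
  Reading responses 41.5 × 0.07 = 2.905
  Presentations 79 × 0.16 = 12.64
  Fieldwork 43 × 0.19 = 8.17
  Homework 53 × 0.07 = 3.71
  Capstone 85.5 × 0.2 = 17.1
  Term project 53 × 0.05 = 2.65
  Case studies 77 × 0.26 = 20.02
Sum = 67.195
67.195 is ≥ 67 and < 70 → D+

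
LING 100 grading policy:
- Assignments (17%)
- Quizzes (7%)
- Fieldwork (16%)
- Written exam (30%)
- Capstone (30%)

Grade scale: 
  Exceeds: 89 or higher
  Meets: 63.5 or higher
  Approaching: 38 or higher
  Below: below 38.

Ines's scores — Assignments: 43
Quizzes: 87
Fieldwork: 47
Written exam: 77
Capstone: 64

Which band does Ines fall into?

Weighted total:
  Assignments 43 × 0.17 = 7.31
  Quizzes 87 × 0.07 = 6.09
  Fieldwork 47 × 0.16 = 7.52
  Written exam 77 × 0.3 = 23.1
  Capstone 64 × 0.3 = 19.2
Sum = 63.22
63.22 is ≥ 38 and < 63.5 → Approaching

Approaching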